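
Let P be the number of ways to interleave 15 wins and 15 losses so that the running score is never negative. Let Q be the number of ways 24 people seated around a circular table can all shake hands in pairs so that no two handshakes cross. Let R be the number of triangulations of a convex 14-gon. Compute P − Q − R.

Ballot sequences with n votes each where one side never trails are Dyck words, counted by C_n; here n = 15. So P = C_15 = 9694845.
Non-crossing handshake pairings of 2n people are counted by C_n; 24 people gives n = 12. So Q = C_12 = 208012.
The number of triangulations of a 14-gon is the Catalan number C_12 (index = sides − 2). So R = C_12 = 208012.
P − Q − R = 9694845 − 208012 − 208012 = 9278821.

9278821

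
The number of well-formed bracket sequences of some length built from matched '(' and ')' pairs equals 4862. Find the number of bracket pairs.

9

Balanced strings of n bracket-pairs are counted by C_n, and C_9 = 4862.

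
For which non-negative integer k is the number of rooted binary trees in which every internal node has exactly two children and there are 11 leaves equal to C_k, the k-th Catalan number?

A full binary tree with L leaves has L−1 internal nodes and is counted by C_{L−1}; L = 11 gives C_10.

10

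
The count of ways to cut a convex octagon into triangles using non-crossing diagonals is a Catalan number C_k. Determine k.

6

A convex 8-gon is triangulated into 6 triangles, and the number of such triangulations is the Catalan number C_{8−2} = C_6.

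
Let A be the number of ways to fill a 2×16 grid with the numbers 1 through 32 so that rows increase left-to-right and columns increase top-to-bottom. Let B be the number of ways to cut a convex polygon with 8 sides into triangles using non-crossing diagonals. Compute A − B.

35357538

Standard Young tableaux of shape 2×n are counted by C_n; here n = 16. So A = C_16 = 35357670.
The number of triangulations of an 8-gon is the Catalan number C_6 (index = sides − 2). So B = C_6 = 132.
A − B = 35357670 − 132 = 35357538.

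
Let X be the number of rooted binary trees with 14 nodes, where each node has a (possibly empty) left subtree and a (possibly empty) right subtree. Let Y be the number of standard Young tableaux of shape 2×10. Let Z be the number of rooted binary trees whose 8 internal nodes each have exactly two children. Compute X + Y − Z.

Binary trees (left/right distinguished) on n nodes are counted by C_n; here n = 14. So X = C_14 = 2674440.
Standard Young tableaux of shape 2×n are counted by C_n; here n = 10. So Y = C_10 = 16796.
Full binary trees with n internal nodes are counted by C_n; here n = 8. So Z = C_8 = 1430.
X + Y − Z = 2674440 + 16796 − 1430 = 2689806.

2689806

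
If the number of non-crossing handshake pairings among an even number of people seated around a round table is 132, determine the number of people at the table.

Non-crossing handshake pairings of 2n people are counted by C_n; 132 = C_6.
So n = 6, and there are 2n = 12 people.

12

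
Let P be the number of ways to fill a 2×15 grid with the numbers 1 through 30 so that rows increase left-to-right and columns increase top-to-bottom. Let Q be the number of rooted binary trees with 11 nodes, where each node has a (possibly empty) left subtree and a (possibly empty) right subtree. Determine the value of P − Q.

By the hook-length formula (or a Dyck-path bijection), SYT of shape 2×15 number C_15. So P = C_15 = 9694845.
Binary trees (left/right distinguished) on n nodes are counted by C_n; here n = 11. So Q = C_11 = 58786.
P − Q = 9694845 − 58786 = 9636059.

9636059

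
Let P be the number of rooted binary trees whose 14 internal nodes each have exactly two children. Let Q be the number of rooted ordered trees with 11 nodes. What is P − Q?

2657644

Full binary trees with n internal nodes are counted by C_n; here n = 14. So P = C_14 = 2674440.
A rooted plane tree on 11 nodes has 10 edges, and such trees are counted by C_10. So Q = C_10 = 16796.
P − Q = 2674440 − 16796 = 2657644.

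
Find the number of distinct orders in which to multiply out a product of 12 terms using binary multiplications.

58786

Parenthesizations of m factors correspond to full binary trees with m leaves, counted by C_{m−1}; m = 12 gives C_11.
C_11 = C_10 · 2(2·10+1)/(10+2) = 16796 · 42/12 = 58786.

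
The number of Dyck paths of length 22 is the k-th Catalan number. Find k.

Dyck paths of semilength n (length 2n) are counted by C_n; here n = 11.

11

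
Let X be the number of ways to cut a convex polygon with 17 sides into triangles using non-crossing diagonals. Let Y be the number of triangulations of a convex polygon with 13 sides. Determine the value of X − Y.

9636059

Triangulations of a convex m-gon are counted by C_{m−2}; with m = 17 this is C_15. So X = C_15 = 9694845.
The number of triangulations of a 13-gon is the Catalan number C_11 (index = sides − 2). So Y = C_11 = 58786.
X − Y = 9694845 − 58786 = 9636059.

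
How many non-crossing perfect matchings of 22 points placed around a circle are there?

Non-crossing perfect matchings of 2n points on a circle are counted by C_n; with 22 points, n = 11.
C_11 = C_10 · 2(2·10+1)/(10+2) = 16796 · 42/12 = 58786.

58786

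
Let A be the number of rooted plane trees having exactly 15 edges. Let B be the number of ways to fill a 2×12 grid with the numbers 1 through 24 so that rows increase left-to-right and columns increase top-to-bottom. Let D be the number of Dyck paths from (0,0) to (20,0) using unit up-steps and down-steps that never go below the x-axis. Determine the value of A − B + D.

9503629

Rooted ordered trees with n edges are counted by C_n; here n = 15. So A = C_15 = 9694845.
By the hook-length formula (or a Dyck-path bijection), SYT of shape 2×12 number C_12. So B = C_12 = 208012.
Paths of 10 up- and 10 down-steps that never dip below the axis are Dyck paths; their count is C_10. So D = C_10 = 16796.
A − B + D = 9694845 − 208012 + 16796 = 9503629.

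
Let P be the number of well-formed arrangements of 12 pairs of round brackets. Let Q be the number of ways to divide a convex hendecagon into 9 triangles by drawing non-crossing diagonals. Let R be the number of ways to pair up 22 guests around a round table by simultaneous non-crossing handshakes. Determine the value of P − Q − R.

144364

A balanced arrangement of 12 bracket pairs is a Dyck word of semilength 12, so the count is C_12. So P = C_12 = 208012.
A convex 11-gon is triangulated into 9 triangles, and the number of such triangulations is the Catalan number C_{11−2} = C_9. So Q = C_9 = 4862.
Non-crossing handshake pairings of 2n people are counted by C_n; 22 people gives n = 11. So R = C_11 = 58786.
P − Q − R = 208012 − 4862 − 58786 = 144364.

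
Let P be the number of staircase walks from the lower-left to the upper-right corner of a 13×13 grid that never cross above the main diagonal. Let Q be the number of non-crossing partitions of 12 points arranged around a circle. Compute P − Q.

534888

Monotone paths in an n×n grid that stay weakly below the diagonal are counted by C_n; here n = 13. So P = C_13 = 742900.
The non-crossing partitions of [12] form a lattice of size C_12. So Q = C_12 = 208012.
P − Q = 742900 − 208012 = 534888.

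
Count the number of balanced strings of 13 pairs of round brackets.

Balanced strings of n pairs of brackets are counted by C_n; here n = 13.
C_13 = C(26,13)/14 = 10400600/14 = 742900.

742900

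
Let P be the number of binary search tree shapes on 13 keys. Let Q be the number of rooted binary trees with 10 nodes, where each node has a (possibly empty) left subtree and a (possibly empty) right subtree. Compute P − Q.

726104

Binary trees (left/right distinguished) on n nodes are counted by C_n; here n = 13. So P = C_13 = 742900.
Rooted binary trees with 10 nodes (each child slot possibly empty) number C_10. So Q = C_10 = 16796.
P − Q = 742900 − 16796 = 726104.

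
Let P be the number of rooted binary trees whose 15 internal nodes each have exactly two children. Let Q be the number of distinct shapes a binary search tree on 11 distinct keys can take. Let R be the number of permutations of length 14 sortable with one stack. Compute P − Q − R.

Full binary trees with n internal nodes are counted by C_n; here n = 15. So P = C_15 = 9694845.
Rooted binary trees with 11 nodes (each child slot possibly empty) number C_11. So Q = C_11 = 58786.
By Knuth's characterisation, the stack-sortable permutations of length 14 are the 231-avoiders, numbering C_14. So R = C_14 = 2674440.
P − Q − R = 9694845 − 58786 − 2674440 = 6961619.

6961619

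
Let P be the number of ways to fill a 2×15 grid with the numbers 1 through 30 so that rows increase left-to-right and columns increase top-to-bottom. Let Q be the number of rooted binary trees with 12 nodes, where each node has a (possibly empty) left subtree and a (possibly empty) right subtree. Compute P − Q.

9486833

By the hook-length formula (or a Dyck-path bijection), SYT of shape 2×15 number C_15. So P = C_15 = 9694845.
Rooted binary trees with 12 nodes (each child slot possibly empty) number C_12. So Q = C_12 = 208012.
P − Q = 9694845 − 208012 = 9486833.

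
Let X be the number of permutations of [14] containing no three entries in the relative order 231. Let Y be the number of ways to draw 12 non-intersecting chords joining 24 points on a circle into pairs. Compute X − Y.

2466428

Permutations of [n] avoiding any single length-3 pattern are counted by C_n; here n = 14. So X = C_14 = 2674440.
Pairing 24 circle points by 12 non-crossing chords gives C_12 matchings. So Y = C_12 = 208012.
X − Y = 2674440 − 208012 = 2466428.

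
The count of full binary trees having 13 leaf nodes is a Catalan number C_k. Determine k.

12

A full binary tree with L leaves has L−1 internal nodes and is counted by C_{L−1}; L = 13 gives C_12.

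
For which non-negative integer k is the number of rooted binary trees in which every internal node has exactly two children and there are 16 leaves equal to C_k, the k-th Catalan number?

15

A full binary tree with L leaves has L−1 internal nodes and is counted by C_{L−1}; L = 16 gives C_15.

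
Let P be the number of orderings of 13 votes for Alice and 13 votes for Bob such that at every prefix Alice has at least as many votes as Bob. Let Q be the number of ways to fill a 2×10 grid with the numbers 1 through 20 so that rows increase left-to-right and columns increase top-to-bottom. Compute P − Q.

Reading a vote for the leader as '(' and for the other as ')' turns such a sequence into a balanced string of 13 pairs, so the count is C_13. So P = C_13 = 742900.
Standard Young tableaux of shape 2×n are counted by C_n; here n = 10. So Q = C_10 = 16796.
P − Q = 742900 − 16796 = 726104.

726104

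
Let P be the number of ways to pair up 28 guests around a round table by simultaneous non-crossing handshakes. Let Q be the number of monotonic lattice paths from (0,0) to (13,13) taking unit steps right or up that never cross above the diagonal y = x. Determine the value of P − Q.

With 28 = 2·14 people, non-crossing handshake pairings are non-crossing perfect matchings on a circle, counted by C_14. So P = C_14 = 2674440.
Monotone paths in an n×n grid that stay weakly below the diagonal are counted by C_n; here n = 13. So Q = C_13 = 742900.
P − Q = 2674440 − 742900 = 1931540.

1931540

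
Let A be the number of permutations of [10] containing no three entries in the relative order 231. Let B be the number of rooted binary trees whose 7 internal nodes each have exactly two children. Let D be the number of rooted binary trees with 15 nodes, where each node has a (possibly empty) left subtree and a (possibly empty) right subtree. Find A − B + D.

For any fixed pattern of length 3, the pattern-avoiding permutations of [10] number C_10. So A = C_10 = 16796.
The number of full binary trees on 7 internal nodes is the Catalan number C_7. So B = C_7 = 429.
There are C_n binary search tree shapes on n keys; with n = 15 that is C_15. So D = C_15 = 9694845.
A − B + D = 16796 − 429 + 9694845 = 9711212.

9711212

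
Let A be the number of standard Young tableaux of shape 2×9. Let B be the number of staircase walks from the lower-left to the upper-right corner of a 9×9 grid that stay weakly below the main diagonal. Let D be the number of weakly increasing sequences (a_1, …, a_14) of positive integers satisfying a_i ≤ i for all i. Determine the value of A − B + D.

Standard Young tableaux of shape 2×n are counted by C_n; here n = 9. So A = C_9 = 4862.
Sub-diagonal monotone paths from (0,0) to (9,9) biject with Dyck paths of semilength 9, giving C_9. So B = C_9 = 4862.
Weakly increasing sequences with a_i ≤ i biject with Dyck paths of semilength 14, so there are C_14. So D = C_14 = 2674440.
A − B + D = 4862 − 4862 + 2674440 = 2674440.

2674440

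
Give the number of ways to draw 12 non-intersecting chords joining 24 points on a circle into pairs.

Non-crossing perfect matchings of 2n points on a circle are counted by C_n; with 24 points, n = 12.
C_12 = C(24,12)/13 = 2704156/13 = 208012.

208012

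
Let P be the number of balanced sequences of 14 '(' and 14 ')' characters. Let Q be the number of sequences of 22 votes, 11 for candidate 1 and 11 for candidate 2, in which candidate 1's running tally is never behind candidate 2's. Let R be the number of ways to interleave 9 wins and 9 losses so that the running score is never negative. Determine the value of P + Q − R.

A balanced arrangement of 14 bracket pairs is a Dyck word of semilength 14, so the count is C_14. So P = C_14 = 2674440.
Reading a vote for the leader as '(' and for the other as ')' turns such a sequence into a balanced string of 11 pairs, so the count is C_11. So Q = C_11 = 58786.
Ballot sequences with n votes each where one side never trails are Dyck words, counted by C_n; here n = 9. So R = C_9 = 4862.
P + Q − R = 2674440 + 58786 − 4862 = 2728364.

2728364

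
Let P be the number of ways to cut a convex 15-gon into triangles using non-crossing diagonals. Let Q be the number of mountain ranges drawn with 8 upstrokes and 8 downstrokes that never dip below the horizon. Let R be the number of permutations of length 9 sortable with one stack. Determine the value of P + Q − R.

Triangulations of a convex m-gon are counted by C_{m−2}; with m = 15 this is C_13. So P = C_13 = 742900.
A Dyck path with 8 up-steps and 8 down-steps has semilength 8, so there are C_8 of them. So Q = C_8 = 1430.
Stack-sortable permutations are exactly the 231-avoiding ones, counted by C_n; here n = 9. So R = C_9 = 4862.
P + Q − R = 742900 + 1430 − 4862 = 739468.

739468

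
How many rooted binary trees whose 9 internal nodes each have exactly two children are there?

The number of full binary trees on 9 internal nodes is the Catalan number C_9.
C_9 = C(18,9)/10 = 48620/10 = 4862.

4862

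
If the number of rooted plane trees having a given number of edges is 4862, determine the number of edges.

9

Rooted ordered trees with n edges are counted by C_n, and C_9 = 4862.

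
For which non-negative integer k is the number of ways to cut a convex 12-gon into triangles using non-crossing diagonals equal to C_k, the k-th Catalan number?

Triangulations of a convex m-gon are counted by C_{m−2}; with m = 12 this is C_10.

10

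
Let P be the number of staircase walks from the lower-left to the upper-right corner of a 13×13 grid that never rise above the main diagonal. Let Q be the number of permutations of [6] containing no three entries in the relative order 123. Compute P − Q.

Sub-diagonal monotone paths from (0,0) to (13,13) biject with Dyck paths of semilength 13, giving C_13. So P = C_13 = 742900.
Permutations of [n] avoiding any single length-3 pattern are counted by C_n; here n = 6. So Q = C_6 = 132.
P − Q = 742900 − 132 = 742768.

742768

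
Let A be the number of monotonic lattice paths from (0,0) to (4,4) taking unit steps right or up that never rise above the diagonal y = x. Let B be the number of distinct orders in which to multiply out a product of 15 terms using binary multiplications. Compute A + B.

Sub-diagonal monotone paths from (0,0) to (4,4) biject with Dyck paths of semilength 4, giving C_4. So A = C_4 = 14.
Parenthesizations of m factors correspond to full binary trees with m leaves, counted by C_{m−1}; m = 15 gives C_14. So B = C_14 = 2674440.
A + B = 14 + 2674440 = 2674454.

2674454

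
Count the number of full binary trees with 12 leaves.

Full binary trees with 12 leaves have 12−1 = 11 internal nodes, so there are C_11 of them.
C_11 = C(22,11)/12 = 705432/12 = 58786.

58786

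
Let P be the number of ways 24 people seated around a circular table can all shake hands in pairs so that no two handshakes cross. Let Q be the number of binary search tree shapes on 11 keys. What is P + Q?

266798

With 24 = 2·12 people, non-crossing handshake pairings are non-crossing perfect matchings on a circle, counted by C_12. So P = C_12 = 208012.
Rooted binary trees with 11 nodes (each child slot possibly empty) number C_11. So Q = C_11 = 58786.
P + Q = 208012 + 58786 = 266798.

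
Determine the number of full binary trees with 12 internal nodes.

The number of full binary trees on 12 internal nodes is the Catalan number C_12.
C_12 = C_11 · 2(2·11+1)/(11+2) = 58786 · 46/13 = 208012.

208012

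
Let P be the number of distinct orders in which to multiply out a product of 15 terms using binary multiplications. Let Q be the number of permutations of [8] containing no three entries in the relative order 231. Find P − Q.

2673010

Ways to associate a product of 15 factors correspond to binary trees on 15 leaves, so the count is C_14. So P = C_14 = 2674440.
For any fixed pattern of length 3, the pattern-avoiding permutations of [8] number C_8. So Q = C_8 = 1430.
P − Q = 2674440 − 1430 = 2673010.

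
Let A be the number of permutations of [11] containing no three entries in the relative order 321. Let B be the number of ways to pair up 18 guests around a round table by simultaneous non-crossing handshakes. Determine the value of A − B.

53924

For any fixed pattern of length 3, the pattern-avoiding permutations of [11] number C_11. So A = C_11 = 58786.
With 18 = 2·9 people, non-crossing handshake pairings are non-crossing perfect matchings on a circle, counted by C_9. So B = C_9 = 4862.
A − B = 58786 − 4862 = 53924.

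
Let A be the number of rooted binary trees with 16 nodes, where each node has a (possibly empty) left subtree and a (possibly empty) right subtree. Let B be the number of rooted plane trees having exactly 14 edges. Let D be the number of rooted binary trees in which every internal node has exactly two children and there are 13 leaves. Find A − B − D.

32475218

Rooted binary trees with 16 nodes (each child slot possibly empty) number C_16. So A = C_16 = 35357670.
A rooted plane tree with 14 edges has 15 nodes, and the count is C_14. So B = C_14 = 2674440.
A full binary tree with L leaves has L−1 internal nodes and is counted by C_{L−1}; L = 13 gives C_12. So D = C_12 = 208012.
A − B − D = 35357670 − 2674440 − 208012 = 32475218.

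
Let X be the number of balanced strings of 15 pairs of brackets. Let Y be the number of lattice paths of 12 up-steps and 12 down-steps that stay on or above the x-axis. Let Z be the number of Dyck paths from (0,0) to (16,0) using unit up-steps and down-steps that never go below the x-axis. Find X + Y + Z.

9904287

A balanced arrangement of 15 bracket pairs is a Dyck word of semilength 15, so the count is C_15. So X = C_15 = 9694845.
Dyck paths of semilength n (length 2n) are counted by C_n; here n = 12. So Y = C_12 = 208012.
Dyck paths of semilength n (length 2n) are counted by C_n; here n = 8. So Z = C_8 = 1430.
X + Y + Z = 9694845 + 208012 + 1430 = 9904287.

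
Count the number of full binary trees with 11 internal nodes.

58786

The number of full binary trees on 11 internal nodes is the Catalan number C_11.
C_11 = C(22,11)/12 = 705432/12 = 58786.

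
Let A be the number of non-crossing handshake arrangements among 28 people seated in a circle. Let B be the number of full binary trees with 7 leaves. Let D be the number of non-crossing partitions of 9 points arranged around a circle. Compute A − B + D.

2679170

Non-crossing handshake pairings of 2n people are counted by C_n; 28 people gives n = 14. So A = C_14 = 2674440.
A full binary tree with L leaves has L−1 internal nodes and is counted by C_{L−1}; L = 7 gives C_6. So B = C_6 = 132.
Non-crossing partitions of an n-element set are counted by C_n; here n = 9. So D = C_9 = 4862.
A − B + D = 2674440 − 132 + 4862 = 2679170.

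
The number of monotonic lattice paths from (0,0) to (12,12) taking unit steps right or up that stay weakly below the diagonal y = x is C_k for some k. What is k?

12

Sub-diagonal monotone paths from (0,0) to (12,12) biject with Dyck paths of semilength 12, giving C_12.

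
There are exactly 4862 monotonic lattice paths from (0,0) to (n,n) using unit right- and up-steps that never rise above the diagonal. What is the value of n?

Such diagonal-avoiding paths in an n×n grid are counted by C_n; 4862 = C_9.

9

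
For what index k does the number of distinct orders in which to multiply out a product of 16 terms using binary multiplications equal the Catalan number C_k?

Bracketing 16 factors into binary products is counted by C_{16−1} = C_15.

15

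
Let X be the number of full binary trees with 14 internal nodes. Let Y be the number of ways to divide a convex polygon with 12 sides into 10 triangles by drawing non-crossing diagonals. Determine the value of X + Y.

2691236

The number of full binary trees on 14 internal nodes is the Catalan number C_14. So X = C_14 = 2674440.
The number of triangulations of a 12-gon is the Catalan number C_10 (index = sides − 2). So Y = C_10 = 16796.
X + Y = 2674440 + 16796 = 2691236.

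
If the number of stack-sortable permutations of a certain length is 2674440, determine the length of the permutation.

14

Stack-sortable permutations of [n] are counted by C_n. The Catalan number equal to 2674440 is C_14.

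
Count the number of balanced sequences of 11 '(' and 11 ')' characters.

Balanced strings of n pairs of brackets are counted by C_n; here n = 11.
C_11 = C(22,11)/12 = 705432/12 = 58786.

58786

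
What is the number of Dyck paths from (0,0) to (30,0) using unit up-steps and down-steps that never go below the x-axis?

9694845

A Dyck path with 15 up-steps and 15 down-steps has semilength 15, so there are C_15 of them.
C_15 = 9694845.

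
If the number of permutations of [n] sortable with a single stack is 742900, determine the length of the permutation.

13

Stack-sortable permutations of [n] are counted by C_n, and C_13 = 742900.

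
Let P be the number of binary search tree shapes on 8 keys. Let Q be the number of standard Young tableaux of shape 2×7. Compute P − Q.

Binary trees (left/right distinguished) on n nodes are counted by C_n; here n = 8. So P = C_8 = 1430.
Standard Young tableaux of shape 2×n are counted by C_n; here n = 7. So Q = C_7 = 429.
P − Q = 1430 − 429 = 1001.

1001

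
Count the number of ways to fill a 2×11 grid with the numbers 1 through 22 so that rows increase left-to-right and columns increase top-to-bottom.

Standard Young tableaux of shape 2×n are counted by C_n; here n = 11.
C_11 = 58786.

58786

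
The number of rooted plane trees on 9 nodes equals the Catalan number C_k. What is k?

A rooted plane tree on 9 nodes has 8 edges, and such trees are counted by C_8.

8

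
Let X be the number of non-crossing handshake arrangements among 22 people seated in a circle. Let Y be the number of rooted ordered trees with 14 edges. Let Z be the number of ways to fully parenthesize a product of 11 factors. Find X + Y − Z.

2716430

With 22 = 2·11 people, non-crossing handshake pairings are non-crossing perfect matchings on a circle, counted by C_11. So X = C_11 = 58786.
A rooted plane tree with 14 edges has 15 nodes, and the count is C_14. So Y = C_14 = 2674440.
Ways to associate a product of 11 factors correspond to binary trees on 11 leaves, so the count is C_10. So Z = C_10 = 16796.
X + Y − Z = 58786 + 2674440 − 16796 = 2716430.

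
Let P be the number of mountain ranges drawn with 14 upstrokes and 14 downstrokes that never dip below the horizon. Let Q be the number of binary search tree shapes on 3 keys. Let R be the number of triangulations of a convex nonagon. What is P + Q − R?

2674016

Paths of 14 up- and 14 down-steps that never dip below the axis are Dyck paths; their count is C_14. So P = C_14 = 2674440.
Binary trees (left/right distinguished) on n nodes are counted by C_n; here n = 3. So Q = C_3 = 5.
The number of triangulations of a 9-gon is the Catalan number C_7 (index = sides − 2). So R = C_7 = 429.
P + Q − R = 2674440 + 5 − 429 = 2674016.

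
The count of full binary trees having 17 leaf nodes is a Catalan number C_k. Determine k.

A full binary tree with L leaves has L−1 internal nodes and is counted by C_{L−1}; L = 17 gives C_16.

16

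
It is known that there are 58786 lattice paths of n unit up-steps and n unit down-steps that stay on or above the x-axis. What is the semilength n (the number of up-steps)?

11

Dyck paths of semilength n are counted by C_n. Since C_11 = 58786, the index is 11.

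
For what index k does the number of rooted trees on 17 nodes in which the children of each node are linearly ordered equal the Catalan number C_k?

16

Rooted ordered (plane) trees on m nodes have m−1 edges and are counted by C_{m−1}; m = 17 gives C_16.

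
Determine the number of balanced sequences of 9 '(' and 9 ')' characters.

4862

Balanced strings of n pairs of brackets are counted by C_n; here n = 9.
C_9 = C(18,9)/10 = 48620/10 = 4862.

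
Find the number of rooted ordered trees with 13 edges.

A rooted plane tree with 13 edges has 14 nodes, and the count is C_13.
C_13 = C(26,13)/14 = 10400600/14 = 742900.

742900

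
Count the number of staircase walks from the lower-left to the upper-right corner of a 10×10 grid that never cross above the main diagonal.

Sub-diagonal monotone paths from (0,0) to (10,10) biject with Dyck paths of semilength 10, giving C_10.
C_10 = C(20,10)/11 = 184756/11 = 16796.

16796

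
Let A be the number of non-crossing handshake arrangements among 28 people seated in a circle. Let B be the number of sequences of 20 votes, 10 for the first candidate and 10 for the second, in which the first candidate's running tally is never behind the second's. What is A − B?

Non-crossing handshake pairings of 2n people are counted by C_n; 28 people gives n = 14. So A = C_14 = 2674440.
Ballot sequences with n votes each where one side never trails are Dyck words, counted by C_n; here n = 10. So B = C_10 = 16796.
A − B = 2674440 − 16796 = 2657644.

2657644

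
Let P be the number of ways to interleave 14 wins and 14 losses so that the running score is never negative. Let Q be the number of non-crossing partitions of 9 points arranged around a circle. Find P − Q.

2669578

Reading a vote for the leader as '(' and for the other as ')' turns such a sequence into a balanced string of 14 pairs, so the count is C_14. So P = C_14 = 2674440.
Non-crossing partitions of an n-element set are counted by C_n; here n = 9. So Q = C_9 = 4862.
P − Q = 2674440 − 4862 = 2669578.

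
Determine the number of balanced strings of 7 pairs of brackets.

429

Balanced strings of n pairs of brackets are counted by C_n; here n = 7.
C_7 = C(14,7)/8 = 3432/8 = 429.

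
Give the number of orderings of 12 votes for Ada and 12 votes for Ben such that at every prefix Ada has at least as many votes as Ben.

Reading a vote for the leader as '(' and for the other as ')' turns such a sequence into a balanced string of 12 pairs, so the count is C_12.
C_12 = C_11 · 2(2·11+1)/(11+2) = 58786 · 46/13 = 208012.

208012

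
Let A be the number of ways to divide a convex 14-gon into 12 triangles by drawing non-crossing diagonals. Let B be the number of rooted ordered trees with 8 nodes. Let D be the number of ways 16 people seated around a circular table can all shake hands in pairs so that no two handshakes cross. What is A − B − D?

206153

The number of triangulations of a 14-gon is the Catalan number C_12 (index = sides − 2). So A = C_12 = 208012.
Rooted ordered (plane) trees on m nodes have m−1 edges and are counted by C_{m−1}; m = 8 gives C_7. So B = C_7 = 429.
With 16 = 2·8 people, non-crossing handshake pairings are non-crossing perfect matchings on a circle, counted by C_8. So D = C_8 = 1430.
A − B − D = 208012 − 429 − 1430 = 206153.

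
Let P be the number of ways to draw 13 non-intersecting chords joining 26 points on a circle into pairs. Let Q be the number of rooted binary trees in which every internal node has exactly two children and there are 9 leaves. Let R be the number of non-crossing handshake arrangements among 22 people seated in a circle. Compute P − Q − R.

Non-crossing perfect matchings of 2n points on a circle are counted by C_n; with 26 points, n = 13. So P = C_13 = 742900.
A full binary tree with L leaves has L−1 internal nodes and is counted by C_{L−1}; L = 9 gives C_8. So Q = C_8 = 1430.
With 22 = 2·11 people, non-crossing handshake pairings are non-crossing perfect matchings on a circle, counted by C_11. So R = C_11 = 58786.
P − Q − R = 742900 − 1430 − 58786 = 682684.

682684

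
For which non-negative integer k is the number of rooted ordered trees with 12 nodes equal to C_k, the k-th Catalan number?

Rooted ordered (plane) trees on m nodes have m−1 edges and are counted by C_{m−1}; m = 12 gives C_11.

11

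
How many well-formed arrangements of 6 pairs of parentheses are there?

A balanced arrangement of 6 bracket pairs is a Dyck word of semilength 6, so the count is C_6.
C_6 = C(12,6)/7 = 924/7 = 132.

132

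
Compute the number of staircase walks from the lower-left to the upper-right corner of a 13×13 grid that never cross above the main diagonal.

Monotone paths in an n×n grid that stay weakly below the diagonal are counted by C_n; here n = 13.
C_13 = C(26,13)/14 = 10400600/14 = 742900.

742900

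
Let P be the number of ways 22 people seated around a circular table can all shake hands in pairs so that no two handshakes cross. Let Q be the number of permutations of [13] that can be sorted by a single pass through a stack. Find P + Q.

Non-crossing handshake pairings of 2n people are counted by C_n; 22 people gives n = 11. So P = C_11 = 58786.
By Knuth's characterisation, the stack-sortable permutations of length 13 are the 231-avoiders, numbering C_13. So Q = C_13 = 742900.
P + Q = 58786 + 742900 = 801686.

801686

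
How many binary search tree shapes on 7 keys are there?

Rooted binary trees with 7 nodes (each child slot possibly empty) number C_7.
C_7 = 429.

429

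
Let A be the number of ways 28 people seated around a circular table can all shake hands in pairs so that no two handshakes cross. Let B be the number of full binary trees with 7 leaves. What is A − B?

With 28 = 2·14 people, non-crossing handshake pairings are non-crossing perfect matchings on a circle, counted by C_14. So A = C_14 = 2674440.
Full binary trees with 7 leaves have 7−1 = 6 internal nodes, so there are C_6 of them. So B = C_6 = 132.
A − B = 2674440 − 132 = 2674308.

2674308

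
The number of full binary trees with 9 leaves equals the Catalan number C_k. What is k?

8

Full binary trees with 9 leaves have 9−1 = 8 internal nodes, so there are C_8 of them.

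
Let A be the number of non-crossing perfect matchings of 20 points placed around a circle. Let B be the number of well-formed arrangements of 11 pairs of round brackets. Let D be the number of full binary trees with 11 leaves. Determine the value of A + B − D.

Pairing 20 circle points by 10 non-crossing chords gives C_10 matchings. So A = C_10 = 16796.
Balanced strings of n pairs of brackets are counted by C_n; here n = 11. So B = C_11 = 58786.
Full binary trees with 11 leaves have 11−1 = 10 internal nodes, so there are C_10 of them. So D = C_10 = 16796.
A + B − D = 16796 + 58786 − 16796 = 58786.

58786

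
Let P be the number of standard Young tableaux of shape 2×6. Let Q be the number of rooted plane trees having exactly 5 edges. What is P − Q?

Standard Young tableaux of shape 2×n are counted by C_n; here n = 6. So P = C_6 = 132.
A rooted plane tree with 5 edges has 6 nodes, and the count is C_5. So Q = C_5 = 42.
P − Q = 132 − 42 = 90.

90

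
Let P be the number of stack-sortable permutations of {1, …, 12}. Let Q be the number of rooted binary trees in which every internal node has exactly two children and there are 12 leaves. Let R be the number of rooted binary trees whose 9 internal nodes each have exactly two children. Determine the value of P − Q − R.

144364

Stack-sortable permutations are exactly the 231-avoiding ones, counted by C_n; here n = 12. So P = C_12 = 208012.
A full binary tree with L leaves has L−1 internal nodes and is counted by C_{L−1}; L = 12 gives C_11. So Q = C_11 = 58786.
Full binary trees with n internal nodes are counted by C_n; here n = 9. So R = C_9 = 4862.
P − Q − R = 208012 − 58786 − 4862 = 144364.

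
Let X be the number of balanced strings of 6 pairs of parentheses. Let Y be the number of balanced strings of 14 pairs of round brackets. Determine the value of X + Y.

2674572

A balanced arrangement of 6 bracket pairs is a Dyck word of semilength 6, so the count is C_6. So X = C_6 = 132.
Balanced strings of n pairs of brackets are counted by C_n; here n = 14. So Y = C_14 = 2674440.
X + Y = 132 + 2674440 = 2674572.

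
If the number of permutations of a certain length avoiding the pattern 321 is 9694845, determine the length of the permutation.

15

Permutations of [n] avoiding a fixed length-3 pattern are counted by C_n. The Catalan number equal to 9694845 is C_15.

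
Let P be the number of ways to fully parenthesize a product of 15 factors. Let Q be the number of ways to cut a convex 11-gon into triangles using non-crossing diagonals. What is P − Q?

Ways to associate a product of 15 factors correspond to binary trees on 15 leaves, so the count is C_14. So P = C_14 = 2674440.
A convex 11-gon is triangulated into 9 triangles, and the number of such triangulations is the Catalan number C_{11−2} = C_9. So Q = C_9 = 4862.
P − Q = 2674440 − 4862 = 2669578.

2669578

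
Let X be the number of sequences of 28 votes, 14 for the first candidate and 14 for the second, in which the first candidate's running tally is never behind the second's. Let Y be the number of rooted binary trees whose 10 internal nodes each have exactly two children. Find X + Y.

2691236

Ballot sequences with n votes each where one side never trails are Dyck words, counted by C_n; here n = 14. So X = C_14 = 2674440.
Full binary trees with n internal nodes are counted by C_n; here n = 10. So Y = C_10 = 16796.
X + Y = 2674440 + 16796 = 2691236.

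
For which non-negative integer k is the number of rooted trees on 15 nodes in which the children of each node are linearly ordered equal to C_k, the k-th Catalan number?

A rooted plane tree on 15 nodes has 14 edges, and such trees are counted by C_14.

14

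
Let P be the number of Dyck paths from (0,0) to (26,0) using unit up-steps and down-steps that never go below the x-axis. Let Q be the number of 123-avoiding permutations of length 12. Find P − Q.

534888

A Dyck path with 13 up-steps and 13 down-steps has semilength 13, so there are C_13 of them. So P = C_13 = 742900.
For any fixed pattern of length 3, the pattern-avoiding permutations of [12] number C_12. So Q = C_12 = 208012.
P − Q = 742900 − 208012 = 534888.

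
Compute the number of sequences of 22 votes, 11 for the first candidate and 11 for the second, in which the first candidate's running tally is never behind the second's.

58786

Ballot sequences with n votes each where one side never trails are Dyck words, counted by C_n; here n = 11.
C_11 = 58786.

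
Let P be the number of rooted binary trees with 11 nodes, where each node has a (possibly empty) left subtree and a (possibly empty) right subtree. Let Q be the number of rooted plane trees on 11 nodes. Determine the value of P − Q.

41990

There are C_n binary search tree shapes on n keys; with n = 11 that is C_11. So P = C_11 = 58786.
Rooted ordered (plane) trees on m nodes have m−1 edges and are counted by C_{m−1}; m = 11 gives C_10. So Q = C_10 = 16796.
P − Q = 58786 − 16796 = 41990.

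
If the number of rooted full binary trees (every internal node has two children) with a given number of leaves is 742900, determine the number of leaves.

14

Full binary trees with L leaves are counted by C_{L−1}. The Catalan number equal to 742900 is C_13.
So the index is 13, and the number of leaves is 13 + 1 = 14.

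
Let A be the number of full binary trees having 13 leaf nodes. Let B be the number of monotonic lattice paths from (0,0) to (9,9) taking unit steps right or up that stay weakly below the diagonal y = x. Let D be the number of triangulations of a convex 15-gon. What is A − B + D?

Full binary trees with 13 leaves have 13−1 = 12 internal nodes, so there are C_12 of them. So A = C_12 = 208012.
Monotone paths in an n×n grid that stay weakly below the diagonal are counted by C_n; here n = 9. So B = C_9 = 4862.
The number of triangulations of a 15-gon is the Catalan number C_13 (index = sides − 2). So D = C_13 = 742900.
A − B + D = 208012 − 4862 + 742900 = 946050.

946050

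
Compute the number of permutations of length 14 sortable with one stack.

By Knuth's characterisation, the stack-sortable permutations of length 14 are the 231-avoiders, numbering C_14.
C_14 = C_13 · 2(2·13+1)/(13+2) = 742900 · 54/15 = 2674440.

2674440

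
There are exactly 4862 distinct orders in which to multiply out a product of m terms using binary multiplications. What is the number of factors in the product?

Parenthesizations of m factors are counted by C_{m−1}, and C_9 = 4862.
So the index is 9, and the number of factors is 9 + 1 = 10.

10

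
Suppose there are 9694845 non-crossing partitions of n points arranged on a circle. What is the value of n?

Non-crossing partitions of [n] are counted by C_n; 9694845 = C_15.

15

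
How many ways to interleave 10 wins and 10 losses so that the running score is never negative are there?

Ballot sequences with n votes each where one side never trails are Dyck words, counted by C_n; here n = 10.
C_10 = C(20,10)/11 = 184756/11 = 16796.

16796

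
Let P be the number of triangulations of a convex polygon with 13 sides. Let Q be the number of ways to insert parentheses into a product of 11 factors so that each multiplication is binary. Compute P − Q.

Triangulations of a convex m-gon are counted by C_{m−2}; with m = 13 this is C_11. So P = C_11 = 58786.
Ways to associate a product of 11 factors correspond to binary trees on 11 leaves, so the count is C_10. So Q = C_10 = 16796.
P − Q = 58786 − 16796 = 41990.

41990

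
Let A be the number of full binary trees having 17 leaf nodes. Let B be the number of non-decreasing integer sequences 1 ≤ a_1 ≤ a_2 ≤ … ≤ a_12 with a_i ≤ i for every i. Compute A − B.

35149658

Full binary trees with 17 leaves have 17−1 = 16 internal nodes, so there are C_16 of them. So A = C_16 = 35357670.
Such sub-staircase sequences of length n are counted by C_n; here n = 12. So B = C_12 = 208012.
A − B = 35357670 − 208012 = 35149658.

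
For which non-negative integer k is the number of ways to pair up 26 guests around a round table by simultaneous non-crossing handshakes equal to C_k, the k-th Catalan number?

13

Non-crossing handshake pairings of 2n people are counted by C_n; 26 people gives n = 13.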